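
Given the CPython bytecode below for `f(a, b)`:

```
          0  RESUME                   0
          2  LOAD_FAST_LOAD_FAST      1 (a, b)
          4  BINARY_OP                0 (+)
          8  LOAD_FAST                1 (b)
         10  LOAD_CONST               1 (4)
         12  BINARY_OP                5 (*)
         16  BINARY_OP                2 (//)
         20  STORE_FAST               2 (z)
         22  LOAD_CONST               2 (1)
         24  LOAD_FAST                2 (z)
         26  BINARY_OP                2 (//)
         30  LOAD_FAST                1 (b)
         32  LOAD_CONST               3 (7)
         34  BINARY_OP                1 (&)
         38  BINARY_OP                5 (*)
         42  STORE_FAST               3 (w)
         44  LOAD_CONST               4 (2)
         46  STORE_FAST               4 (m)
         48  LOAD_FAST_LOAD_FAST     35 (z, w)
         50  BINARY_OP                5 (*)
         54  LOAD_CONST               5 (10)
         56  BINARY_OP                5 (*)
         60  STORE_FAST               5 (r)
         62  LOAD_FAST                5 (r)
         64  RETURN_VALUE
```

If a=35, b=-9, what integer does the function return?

70

LOAD_FAST_LOAD_FAST a,b → push 35,-9. Stack: [35, -9]
BINARY_OP + → 35 + -9 = 26. Stack: [26]
LOAD_FAST b → push -9. Stack: [26, -9]
LOAD_CONST → push 4. Stack: [26, -9, 4]
BINARY_OP * → -9 * 4 = -36. Stack: [26, -36]
BINARY_OP // → 26 // -36 = -1. Stack: [-1]
STORE_FAST z → z=-1. Stack: []
LOAD_CONST → push 1. Stack: [1]
LOAD_FAST z → push -1. Stack: [1, -1]
BINARY_OP // → 1 // -1 = -1. Stack: [-1]
LOAD_FAST b → push -9. Stack: [-1, -9]
LOAD_CONST → push 7. Stack: [-1, -9, 7]
BINARY_OP & → -9 & 7 = 7. Stack: [-1, 7]
BINARY_OP * → -1 * 7 = -7. Stack: [-7]
STORE_FAST w → w=-7. Stack: []
LOAD_CONST → push 2. Stack: [2]
STORE_FAST m → m=2. Stack: []
LOAD_FAST_LOAD_FAST z,w → push -1,-7. Stack: [-1, -7]
BINARY_OP * → -1 * -7 = 7. Stack: [7]
LOAD_CONST → push 10. Stack: [7, 10]
BINARY_OP * → 7 * 10 = 70. Stack: [70]
STORE_FAST r → r=70. Stack: []
LOAD_FAST r → push 70. Stack: [70]
RETURN_VALUE → return 70.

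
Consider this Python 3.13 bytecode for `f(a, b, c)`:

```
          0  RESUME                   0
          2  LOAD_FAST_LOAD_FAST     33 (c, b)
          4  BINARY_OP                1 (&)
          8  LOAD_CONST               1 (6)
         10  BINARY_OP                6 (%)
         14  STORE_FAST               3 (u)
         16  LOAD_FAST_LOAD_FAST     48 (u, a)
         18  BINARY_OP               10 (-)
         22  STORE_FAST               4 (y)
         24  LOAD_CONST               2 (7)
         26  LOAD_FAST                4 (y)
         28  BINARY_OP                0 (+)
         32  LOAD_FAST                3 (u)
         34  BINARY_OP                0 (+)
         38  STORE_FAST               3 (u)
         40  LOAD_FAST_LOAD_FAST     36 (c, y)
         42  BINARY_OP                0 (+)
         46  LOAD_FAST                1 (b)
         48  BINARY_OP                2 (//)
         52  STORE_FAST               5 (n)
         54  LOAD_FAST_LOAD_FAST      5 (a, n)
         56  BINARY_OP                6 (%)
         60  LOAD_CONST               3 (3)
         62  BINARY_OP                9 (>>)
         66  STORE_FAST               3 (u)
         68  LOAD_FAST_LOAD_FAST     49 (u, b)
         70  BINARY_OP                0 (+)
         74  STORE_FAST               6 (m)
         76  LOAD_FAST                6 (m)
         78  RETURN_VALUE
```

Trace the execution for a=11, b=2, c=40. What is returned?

3

LOAD_FAST_LOAD_FAST c,b → push 40,2. Stack: [40, 2]
BINARY_OP & → 40 & 2 = 0. Stack: [0]
LOAD_CONST → push 6. Stack: [0, 6]
BINARY_OP % → 0 % 6 = 0. Stack: [0]
STORE_FAST u → u=0. Stack: []
LOAD_FAST_LOAD_FAST u,a → push 0,11. Stack: [0, 11]
BINARY_OP - → 0 - 11 = -11. Stack: [-11]
STORE_FAST y → y=-11. Stack: []
LOAD_CONST → push 7. Stack: [7]
LOAD_FAST y → push -11. Stack: [7, -11]
BINARY_OP + → 7 + -11 = -4. Stack: [-4]
LOAD_FAST u → push 0. Stack: [-4, 0]
BINARY_OP + → -4 + 0 = -4. Stack: [-4]
STORE_FAST u → u=-4. Stack: []
LOAD_FAST_LOAD_FAST c,y → push 40,-11. Stack: [40, -11]
BINARY_OP + → 40 + -11 = 29. Stack: [29]
LOAD_FAST b → push 2. Stack: [29, 2]
BINARY_OP // → 29 // 2 = 14. Stack: [14]
STORE_FAST n → n=14. Stack: []
LOAD_FAST_LOAD_FAST a,n → push 11,14. Stack: [11, 14]
BINARY_OP % → 11 % 14 = 11. Stack: [11]
LOAD_CONST → push 3. Stack: [11, 3]
BINARY_OP >> → 11 >> 3 = 1. Stack: [1]
STORE_FAST u → u=1. Stack: []
LOAD_FAST_LOAD_FAST u,b → push 1,2. Stack: [1, 2]
BINARY_OP + → 1 + 2 = 3. Stack: [3]
STORE_FAST m → m=3. Stack: []
LOAD_FAST m → push 3. Stack: [3]
RETURN_VALUE → return 3.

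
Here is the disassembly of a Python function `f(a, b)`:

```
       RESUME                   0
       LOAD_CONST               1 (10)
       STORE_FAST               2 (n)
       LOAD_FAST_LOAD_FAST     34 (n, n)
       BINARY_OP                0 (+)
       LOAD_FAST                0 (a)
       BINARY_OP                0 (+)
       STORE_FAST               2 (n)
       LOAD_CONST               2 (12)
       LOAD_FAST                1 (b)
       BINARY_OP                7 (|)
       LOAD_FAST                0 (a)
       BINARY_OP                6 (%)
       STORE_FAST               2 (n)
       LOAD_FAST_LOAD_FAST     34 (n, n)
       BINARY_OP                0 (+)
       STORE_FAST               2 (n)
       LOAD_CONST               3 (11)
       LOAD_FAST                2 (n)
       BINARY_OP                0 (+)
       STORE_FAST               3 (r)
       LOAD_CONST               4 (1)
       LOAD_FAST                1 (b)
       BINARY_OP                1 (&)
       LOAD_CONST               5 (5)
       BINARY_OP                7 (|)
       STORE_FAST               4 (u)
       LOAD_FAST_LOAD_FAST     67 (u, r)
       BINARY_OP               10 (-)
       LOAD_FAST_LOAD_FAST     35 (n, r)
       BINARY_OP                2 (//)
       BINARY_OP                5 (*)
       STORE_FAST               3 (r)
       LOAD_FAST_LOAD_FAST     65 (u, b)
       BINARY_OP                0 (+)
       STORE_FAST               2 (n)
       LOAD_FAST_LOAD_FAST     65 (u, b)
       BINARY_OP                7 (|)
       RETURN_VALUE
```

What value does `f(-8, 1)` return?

LOAD_CONST → push 10. Stack: [10]
STORE_FAST n → n=10. Stack: []
LOAD_FAST_LOAD_FAST n,n → push 10,10. Stack: [10, 10]
BINARY_OP + → 10 + 10 = 20. Stack: [20]
LOAD_FAST a → push -8. Stack: [20, -8]
BINARY_OP + → 20 + -8 = 12. Stack: [12]
STORE_FAST n → n=12. Stack: []
LOAD_CONST → push 12. Stack: [12]
LOAD_FAST b → push 1. Stack: [12, 1]
BINARY_OP | → 12 | 1 = 13. Stack: [13]
LOAD_FAST a → push -8. Stack: [13, -8]
BINARY_OP % → 13 % -8 = -3. Stack: [-3]
STORE_FAST n → n=-3. Stack: []
LOAD_FAST_LOAD_FAST n,n → push -3,-3. Stack: [-3, -3]
BINARY_OP + → -3 + -3 = -6. Stack: [-6]
STORE_FAST n → n=-6. Stack: []
LOAD_CONST → push 11. Stack: [11]
LOAD_FAST n → push -6. Stack: [11, -6]
BINARY_OP + → 11 + -6 = 5. Stack: [5]
STORE_FAST r → r=5. Stack: []
LOAD_CONST → push 1. Stack: [1]
LOAD_FAST b → push 1. Stack: [1, 1]
BINARY_OP & → 1 & 1 = 1. Stack: [1]
LOAD_CONST → push 5. Stack: [1, 5]
BINARY_OP | → 1 | 5 = 5. Stack: [5]
STORE_FAST u → u=5. Stack: []
LOAD_FAST_LOAD_FAST u,r → push 5,5. Stack: [5, 5]
BINARY_OP - → 5 - 5 = 0. Stack: [0]
LOAD_FAST_LOAD_FAST n,r → push -6,5. Stack: [0, -6, 5]
BINARY_OP // → -6 // 5 = -2. Stack: [0, -2]
BINARY_OP * → 0 * -2 = 0. Stack: [0]
STORE_FAST r → r=0. Stack: []
LOAD_FAST_LOAD_FAST u,b → push 5,1. Stack: [5, 1]
BINARY_OP + → 5 + 1 = 6. Stack: [6]
STORE_FAST n → n=6. Stack: []
LOAD_FAST_LOAD_FAST u,b → push 5,1. Stack: [5, 1]
BINARY_OP | → 5 | 1 = 5. Stack: [5]
RETURN_VALUE → return 5.

5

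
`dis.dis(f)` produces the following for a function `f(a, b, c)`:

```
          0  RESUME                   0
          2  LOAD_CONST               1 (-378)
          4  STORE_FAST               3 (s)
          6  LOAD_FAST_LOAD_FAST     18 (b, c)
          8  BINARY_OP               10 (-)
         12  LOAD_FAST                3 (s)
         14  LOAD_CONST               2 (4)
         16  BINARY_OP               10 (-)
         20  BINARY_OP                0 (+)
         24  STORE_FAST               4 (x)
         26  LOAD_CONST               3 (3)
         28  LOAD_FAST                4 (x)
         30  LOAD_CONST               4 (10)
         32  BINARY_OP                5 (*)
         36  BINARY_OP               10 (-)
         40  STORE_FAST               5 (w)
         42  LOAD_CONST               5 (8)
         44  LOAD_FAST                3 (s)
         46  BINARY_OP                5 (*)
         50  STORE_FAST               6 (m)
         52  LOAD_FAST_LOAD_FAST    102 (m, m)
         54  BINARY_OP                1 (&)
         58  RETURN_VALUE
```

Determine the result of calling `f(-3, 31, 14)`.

-3024

LOAD_CONST → push -378. Stack: [-378]
STORE_FAST s → s=-378. Stack: []
LOAD_FAST_LOAD_FAST b,c → push 31,14. Stack: [31, 14]
BINARY_OP - → 31 - 14 = 17. Stack: [17]
LOAD_FAST s → push -378. Stack: [17, -378]
LOAD_CONST → push 4. Stack: [17, -378, 4]
BINARY_OP - → -378 - 4 = -382. Stack: [17, -382]
BINARY_OP + → 17 + -382 = -365. Stack: [-365]
STORE_FAST x → x=-365. Stack: []
LOAD_CONST → push 3. Stack: [3]
LOAD_FAST x → push -365. Stack: [3, -365]
LOAD_CONST → push 10. Stack: [3, -365, 10]
BINARY_OP * → -365 * 10 = -3650. Stack: [3, -3650]
BINARY_OP - → 3 - -3650 = 3653. Stack: [3653]
STORE_FAST w → w=3653. Stack: []
LOAD_CONST → push 8. Stack: [8]
LOAD_FAST s → push -378. Stack: [8, -378]
BINARY_OP * → 8 * -378 = -3024. Stack: [-3024]
STORE_FAST m → m=-3024. Stack: []
LOAD_FAST_LOAD_FAST m,m → push -3024,-3024. Stack: [-3024, -3024]
BINARY_OP & → -3024 & -3024 = -3024. Stack: [-3024]
RETURN_VALUE → return -3024.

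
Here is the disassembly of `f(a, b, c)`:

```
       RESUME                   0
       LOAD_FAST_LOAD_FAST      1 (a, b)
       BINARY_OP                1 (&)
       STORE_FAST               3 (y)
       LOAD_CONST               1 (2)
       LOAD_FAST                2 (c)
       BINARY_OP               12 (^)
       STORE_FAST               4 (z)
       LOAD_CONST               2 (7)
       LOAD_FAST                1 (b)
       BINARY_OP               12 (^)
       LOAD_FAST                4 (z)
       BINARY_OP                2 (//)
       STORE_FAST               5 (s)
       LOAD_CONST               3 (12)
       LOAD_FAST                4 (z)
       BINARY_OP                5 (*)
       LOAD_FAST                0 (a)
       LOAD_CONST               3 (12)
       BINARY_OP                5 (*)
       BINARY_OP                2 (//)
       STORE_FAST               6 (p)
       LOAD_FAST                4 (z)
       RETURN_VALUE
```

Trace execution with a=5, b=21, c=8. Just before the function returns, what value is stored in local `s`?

LOAD_FAST_LOAD_FAST a,b → push 5,21. Stack: [5, 21]
BINARY_OP & → 5 & 21 = 5. Stack: [5]
STORE_FAST y → y=5. Stack: []
LOAD_CONST → push 2. Stack: [2]
LOAD_FAST c → push 8. Stack: [2, 8]
BINARY_OP ^ → 2 ^ 8 = 10. Stack: [10]
STORE_FAST z → z=10. Stack: []
LOAD_CONST → push 7. Stack: [7]
LOAD_FAST b → push 21. Stack: [7, 21]
BINARY_OP ^ → 7 ^ 21 = 18. Stack: [18]
LOAD_FAST z → push 10. Stack: [18, 10]
BINARY_OP // → 18 // 10 = 1. Stack: [1]
STORE_FAST s → s=1. Stack: []
LOAD_CONST → push 12. Stack: [12]
LOAD_FAST z → push 10. Stack: [12, 10]
BINARY_OP * → 12 * 10 = 120. Stack: [120]
LOAD_FAST a → push 5. Stack: [120, 5]
LOAD_CONST → push 12. Stack: [120, 5, 12]
BINARY_OP * → 5 * 12 = 60. Stack: [120, 60]
BINARY_OP // → 120 // 60 = 2. Stack: [2]
STORE_FAST p → p=2. Stack: []
LOAD_FAST z → push 10. Stack: [10]
RETURN_VALUE → return 10.

1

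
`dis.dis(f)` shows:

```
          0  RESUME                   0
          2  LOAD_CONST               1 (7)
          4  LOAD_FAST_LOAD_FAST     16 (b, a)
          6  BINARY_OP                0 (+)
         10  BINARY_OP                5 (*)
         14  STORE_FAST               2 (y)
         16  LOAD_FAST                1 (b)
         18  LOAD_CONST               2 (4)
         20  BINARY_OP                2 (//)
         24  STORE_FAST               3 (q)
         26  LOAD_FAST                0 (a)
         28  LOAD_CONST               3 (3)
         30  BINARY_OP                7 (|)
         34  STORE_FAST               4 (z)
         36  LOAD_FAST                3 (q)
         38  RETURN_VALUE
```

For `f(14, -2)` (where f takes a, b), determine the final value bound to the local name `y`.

84

LOAD_CONST → push 7. Stack: [7]
LOAD_FAST_LOAD_FAST b,a → push -2,14. Stack: [7, -2, 14]
BINARY_OP + → -2 + 14 = 12. Stack: [7, 12]
BINARY_OP * → 7 * 12 = 84. Stack: [84]
STORE_FAST y → y=84. Stack: []
LOAD_FAST b → push -2. Stack: [-2]
LOAD_CONST → push 4. Stack: [-2, 4]
BINARY_OP // → -2 // 4 = -1. Stack: [-1]
STORE_FAST q → q=-1. Stack: []
LOAD_FAST a → push 14. Stack: [14]
LOAD_CONST → push 3. Stack: [14, 3]
BINARY_OP | → 14 | 3 = 15. Stack: [15]
STORE_FAST z → z=15. Stack: []
LOAD_FAST q → push -1. Stack: [-1]
RETURN_VALUE → return -1.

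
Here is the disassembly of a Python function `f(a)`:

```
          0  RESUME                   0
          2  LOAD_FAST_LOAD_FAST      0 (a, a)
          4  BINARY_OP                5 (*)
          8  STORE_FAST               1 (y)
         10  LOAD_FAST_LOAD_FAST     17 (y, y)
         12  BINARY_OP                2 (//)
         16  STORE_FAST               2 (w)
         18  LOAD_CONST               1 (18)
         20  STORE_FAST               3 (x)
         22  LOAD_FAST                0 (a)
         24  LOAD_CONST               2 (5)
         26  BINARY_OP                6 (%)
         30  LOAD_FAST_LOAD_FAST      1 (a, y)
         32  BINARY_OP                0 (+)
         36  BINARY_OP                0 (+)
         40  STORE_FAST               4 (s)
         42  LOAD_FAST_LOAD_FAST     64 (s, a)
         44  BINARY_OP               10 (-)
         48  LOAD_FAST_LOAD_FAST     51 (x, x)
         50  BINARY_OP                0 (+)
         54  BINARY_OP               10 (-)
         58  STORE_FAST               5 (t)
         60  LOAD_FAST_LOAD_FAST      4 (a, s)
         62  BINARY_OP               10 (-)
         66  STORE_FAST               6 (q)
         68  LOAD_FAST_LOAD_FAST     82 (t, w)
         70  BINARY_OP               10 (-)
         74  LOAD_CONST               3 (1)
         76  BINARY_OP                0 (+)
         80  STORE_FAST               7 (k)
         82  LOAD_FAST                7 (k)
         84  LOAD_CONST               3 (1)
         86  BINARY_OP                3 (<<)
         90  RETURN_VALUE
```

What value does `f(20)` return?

LOAD_FAST_LOAD_FAST a,a → push 20,20. Stack: [20, 20]
BINARY_OP * → 20 * 20 = 400. Stack: [400]
STORE_FAST y → y=400. Stack: []
LOAD_FAST_LOAD_FAST y,y → push 400,400. Stack: [400, 400]
BINARY_OP // → 400 // 400 = 1. Stack: [1]
STORE_FAST w → w=1. Stack: []
LOAD_CONST → push 18. Stack: [18]
STORE_FAST x → x=18. Stack: []
LOAD_FAST a → push 20. Stack: [20]
LOAD_CONST → push 5. Stack: [20, 5]
BINARY_OP % → 20 % 5 = 0. Stack: [0]
LOAD_FAST_LOAD_FAST a,y → push 20,400. Stack: [0, 20, 400]
BINARY_OP + → 20 + 400 = 420. Stack: [0, 420]
BINARY_OP + → 0 + 420 = 420. Stack: [420]
STORE_FAST s → s=420. Stack: []
LOAD_FAST_LOAD_FAST s,a → push 420,20. Stack: [420, 20]
BINARY_OP - → 420 - 20 = 400. Stack: [400]
LOAD_FAST_LOAD_FAST x,x → push 18,18. Stack: [400, 18, 18]
BINARY_OP + → 18 + 18 = 36. Stack: [400, 36]
BINARY_OP - → 400 - 36 = 364. Stack: [364]
STORE_FAST t → t=364. Stack: []
LOAD_FAST_LOAD_FAST a,s → push 20,420. Stack: [20, 420]
BINARY_OP - → 20 - 420 = -400. Stack: [-400]
STORE_FAST q → q=-400. Stack: []
LOAD_FAST_LOAD_FAST t,w → push 364,1. Stack: [364, 1]
BINARY_OP - → 364 - 1 = 363. Stack: [363]
LOAD_CONST → push 1. Stack: [363, 1]
BINARY_OP + → 363 + 1 = 364. Stack: [364]
STORE_FAST k → k=364. Stack: []
LOAD_FAST k → push 364. Stack: [364]
LOAD_CONST → push 1. Stack: [364, 1]
BINARY_OP << → 364 << 1 = 728. Stack: [728]
RETURN_VALUE → return 728.

728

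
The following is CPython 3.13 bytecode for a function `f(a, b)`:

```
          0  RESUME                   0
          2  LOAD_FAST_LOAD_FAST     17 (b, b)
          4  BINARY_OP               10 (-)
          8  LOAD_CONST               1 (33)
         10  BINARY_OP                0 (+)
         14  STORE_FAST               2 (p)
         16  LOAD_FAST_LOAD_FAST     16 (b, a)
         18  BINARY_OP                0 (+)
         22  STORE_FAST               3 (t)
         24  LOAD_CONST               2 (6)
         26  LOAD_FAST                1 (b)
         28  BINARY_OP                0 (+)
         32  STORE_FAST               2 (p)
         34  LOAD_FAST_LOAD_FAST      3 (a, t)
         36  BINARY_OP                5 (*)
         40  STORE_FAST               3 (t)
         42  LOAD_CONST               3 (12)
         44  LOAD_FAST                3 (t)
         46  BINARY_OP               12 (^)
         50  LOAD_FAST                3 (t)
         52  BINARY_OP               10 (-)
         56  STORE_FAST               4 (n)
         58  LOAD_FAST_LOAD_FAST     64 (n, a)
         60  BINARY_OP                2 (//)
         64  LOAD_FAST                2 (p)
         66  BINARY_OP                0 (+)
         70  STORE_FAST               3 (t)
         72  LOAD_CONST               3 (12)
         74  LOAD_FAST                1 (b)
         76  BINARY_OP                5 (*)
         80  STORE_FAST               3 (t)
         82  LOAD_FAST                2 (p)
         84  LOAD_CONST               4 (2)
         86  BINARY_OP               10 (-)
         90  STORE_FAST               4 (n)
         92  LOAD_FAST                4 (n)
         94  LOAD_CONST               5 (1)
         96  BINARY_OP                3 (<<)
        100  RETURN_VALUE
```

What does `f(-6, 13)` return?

LOAD_FAST_LOAD_FAST b,b → push 13,13. Stack: [13, 13]
BINARY_OP - → 13 - 13 = 0. Stack: [0]
LOAD_CONST → push 33. Stack: [0, 33]
BINARY_OP + → 0 + 33 = 33. Stack: [33]
STORE_FAST p → p=33. Stack: []
LOAD_FAST_LOAD_FAST b,a → push 13,-6. Stack: [13, -6]
BINARY_OP + → 13 + -6 = 7. Stack: [7]
STORE_FAST t → t=7. Stack: []
LOAD_CONST → push 6. Stack: [6]
LOAD_FAST b → push 13. Stack: [6, 13]
BINARY_OP + → 6 + 13 = 19. Stack: [19]
STORE_FAST p → p=19. Stack: []
LOAD_FAST_LOAD_FAST a,t → push -6,7. Stack: [-6, 7]
BINARY_OP * → -6 * 7 = -42. Stack: [-42]
STORE_FAST t → t=-42. Stack: []
LOAD_CONST → push 12. Stack: [12]
LOAD_FAST t → push -42. Stack: [12, -42]
BINARY_OP ^ → 12 ^ -42 = -38. Stack: [-38]
LOAD_FAST t → push -42. Stack: [-38, -42]
BINARY_OP - → -38 - -42 = 4. Stack: [4]
STORE_FAST n → n=4. Stack: []
LOAD_FAST_LOAD_FAST n,a → push 4,-6. Stack: [4, -6]
BINARY_OP // → 4 // -6 = -1. Stack: [-1]
LOAD_FAST p → push 19. Stack: [-1, 19]
BINARY_OP + → -1 + 19 = 18. Stack: [18]
STORE_FAST t → t=18. Stack: []
LOAD_CONST → push 12. Stack: [12]
LOAD_FAST b → push 13. Stack: [12, 13]
BINARY_OP * → 12 * 13 = 156. Stack: [156]
STORE_FAST t → t=156. Stack: []
LOAD_FAST p → push 19. Stack: [19]
LOAD_CONST → push 2. Stack: [19, 2]
BINARY_OP - → 19 - 2 = 17. Stack: [17]
STORE_FAST n → n=17. Stack: []
LOAD_FAST n → push 17. Stack: [17]
LOAD_CONST → push 1. Stack: [17, 1]
BINARY_OP << → 17 << 1 = 34. Stack: [34]
RETURN_VALUE → return 34.

34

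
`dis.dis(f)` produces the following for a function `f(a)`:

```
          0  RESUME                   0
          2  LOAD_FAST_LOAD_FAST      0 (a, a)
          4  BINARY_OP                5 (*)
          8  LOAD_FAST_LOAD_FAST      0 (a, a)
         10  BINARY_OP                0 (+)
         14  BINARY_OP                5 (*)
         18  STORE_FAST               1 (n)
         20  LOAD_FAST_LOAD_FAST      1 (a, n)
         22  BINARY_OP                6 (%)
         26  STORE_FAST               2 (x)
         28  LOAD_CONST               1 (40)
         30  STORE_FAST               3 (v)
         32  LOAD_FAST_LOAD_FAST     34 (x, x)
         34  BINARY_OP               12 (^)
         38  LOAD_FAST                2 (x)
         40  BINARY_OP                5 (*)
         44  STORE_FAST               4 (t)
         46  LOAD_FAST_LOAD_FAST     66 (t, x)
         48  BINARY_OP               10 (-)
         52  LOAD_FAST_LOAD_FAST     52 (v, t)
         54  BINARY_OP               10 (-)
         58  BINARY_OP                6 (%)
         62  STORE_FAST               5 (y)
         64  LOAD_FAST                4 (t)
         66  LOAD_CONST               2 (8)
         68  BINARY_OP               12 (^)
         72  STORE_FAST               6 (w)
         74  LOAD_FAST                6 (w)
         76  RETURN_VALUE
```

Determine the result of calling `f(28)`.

LOAD_FAST_LOAD_FAST a,a → push 28,28. Stack: [28, 28]
BINARY_OP * → 28 * 28 = 784. Stack: [784]
LOAD_FAST_LOAD_FAST a,a → push 28,28. Stack: [784, 28, 28]
BINARY_OP + → 28 + 28 = 56. Stack: [784, 56]
BINARY_OP * → 784 * 56 = 43904. Stack: [43904]
STORE_FAST n → n=43904. Stack: []
LOAD_FAST_LOAD_FAST a,n → push 28,43904. Stack: [28, 43904]
BINARY_OP % → 28 % 43904 = 28. Stack: [28]
STORE_FAST x → x=28. Stack: []
LOAD_CONST → push 40. Stack: [40]
STORE_FAST v → v=40. Stack: []
LOAD_FAST_LOAD_FAST x,x → push 28,28. Stack: [28, 28]
BINARY_OP ^ → 28 ^ 28 = 0. Stack: [0]
LOAD_FAST x → push 28. Stack: [0, 28]
BINARY_OP * → 0 * 28 = 0. Stack: [0]
STORE_FAST t → t=0. Stack: []
LOAD_FAST_LOAD_FAST t,x → push 0,28. Stack: [0, 28]
BINARY_OP - → 0 - 28 = -28. Stack: [-28]
LOAD_FAST_LOAD_FAST v,t → push 40,0. Stack: [-28, 40, 0]
BINARY_OP - → 40 - 0 = 40. Stack: [-28, 40]
BINARY_OP % → -28 % 40 = 12. Stack: [12]
STORE_FAST y → y=12. Stack: []
LOAD_FAST t → push 0. Stack: [0]
LOAD_CONST → push 8. Stack: [0, 8]
BINARY_OP ^ → 0 ^ 8 = 8. Stack: [8]
STORE_FAST w → w=8. Stack: []
LOAD_FAST w → push 8. Stack: [8]
RETURN_VALUE → return 8.

8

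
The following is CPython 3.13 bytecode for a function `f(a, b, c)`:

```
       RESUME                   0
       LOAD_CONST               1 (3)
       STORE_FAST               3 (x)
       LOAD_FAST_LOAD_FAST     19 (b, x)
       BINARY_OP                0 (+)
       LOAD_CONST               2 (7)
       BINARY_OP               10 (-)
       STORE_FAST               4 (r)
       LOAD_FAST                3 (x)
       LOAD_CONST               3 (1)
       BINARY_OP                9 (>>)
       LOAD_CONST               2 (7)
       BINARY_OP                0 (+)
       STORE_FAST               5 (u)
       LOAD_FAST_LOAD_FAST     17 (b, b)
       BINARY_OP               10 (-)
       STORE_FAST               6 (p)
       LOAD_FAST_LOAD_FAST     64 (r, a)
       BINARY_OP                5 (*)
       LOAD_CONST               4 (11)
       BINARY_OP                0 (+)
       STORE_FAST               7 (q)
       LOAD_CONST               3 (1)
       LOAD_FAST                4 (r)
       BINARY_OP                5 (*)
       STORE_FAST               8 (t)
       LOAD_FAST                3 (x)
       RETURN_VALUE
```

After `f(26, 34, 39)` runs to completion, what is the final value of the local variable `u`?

LOAD_CONST → push 3. Stack: [3]
STORE_FAST x → x=3. Stack: []
LOAD_FAST_LOAD_FAST b,x → push 34,3. Stack: [34, 3]
BINARY_OP + → 34 + 3 = 37. Stack: [37]
LOAD_CONST → push 7. Stack: [37, 7]
BINARY_OP - → 37 - 7 = 30. Stack: [30]
STORE_FAST r → r=30. Stack: []
LOAD_FAST x → push 3. Stack: [3]
LOAD_CONST → push 1. Stack: [3, 1]
BINARY_OP >> → 3 >> 1 = 1. Stack: [1]
LOAD_CONST → push 7. Stack: [1, 7]
BINARY_OP + → 1 + 7 = 8. Stack: [8]
STORE_FAST u → u=8. Stack: []
LOAD_FAST_LOAD_FAST b,b → push 34,34. Stack: [34, 34]
BINARY_OP - → 34 - 34 = 0. Stack: [0]
STORE_FAST p → p=0. Stack: []
LOAD_FAST_LOAD_FAST r,a → push 30,26. Stack: [30, 26]
BINARY_OP * → 30 * 26 = 780. Stack: [780]
LOAD_CONST → push 11. Stack: [780, 11]
BINARY_OP + → 780 + 11 = 791. Stack: [791]
STORE_FAST q → q=791. Stack: []
LOAD_CONST → push 1. Stack: [1]
LOAD_FAST r → push 30. Stack: [1, 30]
BINARY_OP * → 1 * 30 = 30. Stack: [30]
STORE_FAST t → t=30. Stack: []
LOAD_FAST x → push 3. Stack: [3]
RETURN_VALUE → return 3.

8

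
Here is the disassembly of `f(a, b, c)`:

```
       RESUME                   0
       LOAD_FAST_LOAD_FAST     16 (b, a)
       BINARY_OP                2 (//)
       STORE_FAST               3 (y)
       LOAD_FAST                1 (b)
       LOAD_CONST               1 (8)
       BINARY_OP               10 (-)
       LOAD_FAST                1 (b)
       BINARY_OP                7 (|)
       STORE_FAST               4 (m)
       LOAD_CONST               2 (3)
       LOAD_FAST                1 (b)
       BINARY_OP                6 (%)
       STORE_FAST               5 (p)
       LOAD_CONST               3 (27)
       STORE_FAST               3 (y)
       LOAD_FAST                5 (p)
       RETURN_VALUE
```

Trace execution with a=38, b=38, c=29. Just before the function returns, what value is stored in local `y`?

27

LOAD_FAST_LOAD_FAST b,a → push 38,38. Stack: [38, 38]
BINARY_OP // → 38 // 38 = 1. Stack: [1]
STORE_FAST y → y=1. Stack: []
LOAD_FAST b → push 38. Stack: [38]
LOAD_CONST → push 8. Stack: [38, 8]
BINARY_OP - → 38 - 8 = 30. Stack: [30]
LOAD_FAST b → push 38. Stack: [30, 38]
BINARY_OP | → 30 | 38 = 62. Stack: [62]
STORE_FAST m → m=62. Stack: []
LOAD_CONST → push 3. Stack: [3]
LOAD_FAST b → push 38. Stack: [3, 38]
BINARY_OP % → 3 % 38 = 3. Stack: [3]
STORE_FAST p → p=3. Stack: []
LOAD_CONST → push 27. Stack: [27]
STORE_FAST y → y=27. Stack: []
LOAD_FAST p → push 3. Stack: [3]
RETURN_VALUE → return 3.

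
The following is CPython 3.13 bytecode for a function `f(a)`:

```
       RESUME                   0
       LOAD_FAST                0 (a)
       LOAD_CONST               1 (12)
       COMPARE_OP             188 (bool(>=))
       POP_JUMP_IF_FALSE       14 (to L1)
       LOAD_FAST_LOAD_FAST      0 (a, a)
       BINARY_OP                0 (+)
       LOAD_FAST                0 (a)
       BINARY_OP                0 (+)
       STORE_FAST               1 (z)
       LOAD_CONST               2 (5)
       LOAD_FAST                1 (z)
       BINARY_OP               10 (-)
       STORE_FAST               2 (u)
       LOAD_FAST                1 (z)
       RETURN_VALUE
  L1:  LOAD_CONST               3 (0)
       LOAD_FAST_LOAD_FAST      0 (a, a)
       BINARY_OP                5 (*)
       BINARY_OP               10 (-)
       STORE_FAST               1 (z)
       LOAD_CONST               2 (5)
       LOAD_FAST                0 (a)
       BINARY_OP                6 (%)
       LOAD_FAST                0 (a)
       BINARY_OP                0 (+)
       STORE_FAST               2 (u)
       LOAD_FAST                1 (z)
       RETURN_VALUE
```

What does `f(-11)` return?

-121

LOAD_FAST a → push -11. Stack: [-11]
LOAD_CONST → push 12. Stack: [-11, 12]
COMPARE_OP bool(>=) → -11 vs 12 = False. Stack: [False]
POP_JUMP_IF_FALSE → pop False; jump. Stack: []
LOAD_CONST → push 0. Stack: [0]
LOAD_FAST_LOAD_FAST a,a → push -11,-11. Stack: [0, -11, -11]
BINARY_OP * → -11 * -11 = 121. Stack: [0, 121]
BINARY_OP - → 0 - 121 = -121. Stack: [-121]
STORE_FAST z → z=-121. Stack: []
LOAD_CONST → push 5. Stack: [5]
LOAD_FAST a → push -11. Stack: [5, -11]
BINARY_OP % → 5 % -11 = -6. Stack: [-6]
LOAD_FAST a → push -11. Stack: [-6, -11]
BINARY_OP + → -6 + -11 = -17. Stack: [-17]
STORE_FAST u → u=-17. Stack: []
LOAD_FAST z → push -121. Stack: [-121]
RETURN_VALUE → return -121.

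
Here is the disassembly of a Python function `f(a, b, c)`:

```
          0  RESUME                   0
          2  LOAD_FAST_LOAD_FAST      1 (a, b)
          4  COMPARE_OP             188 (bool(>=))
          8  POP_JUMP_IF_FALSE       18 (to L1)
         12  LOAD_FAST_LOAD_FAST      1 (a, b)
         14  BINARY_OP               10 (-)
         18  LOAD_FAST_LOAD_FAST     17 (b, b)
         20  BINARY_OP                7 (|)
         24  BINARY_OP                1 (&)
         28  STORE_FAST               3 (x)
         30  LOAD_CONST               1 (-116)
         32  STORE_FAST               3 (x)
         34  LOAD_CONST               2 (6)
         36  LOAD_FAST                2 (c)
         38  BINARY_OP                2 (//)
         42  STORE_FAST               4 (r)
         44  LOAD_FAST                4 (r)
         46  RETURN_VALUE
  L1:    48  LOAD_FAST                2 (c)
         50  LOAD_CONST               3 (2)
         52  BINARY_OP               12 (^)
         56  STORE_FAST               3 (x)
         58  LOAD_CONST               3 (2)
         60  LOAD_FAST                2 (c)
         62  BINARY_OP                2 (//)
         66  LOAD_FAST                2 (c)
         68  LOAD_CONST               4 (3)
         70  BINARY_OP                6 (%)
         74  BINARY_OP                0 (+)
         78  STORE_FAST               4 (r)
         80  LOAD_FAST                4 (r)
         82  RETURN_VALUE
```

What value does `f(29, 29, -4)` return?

-2

LOAD_FAST_LOAD_FAST a,b → push 29,29. Stack: [29, 29]
COMPARE_OP bool(>=) → 29 vs 29 = True. Stack: [True]
POP_JUMP_IF_FALSE → pop True; no jump. Stack: []
LOAD_FAST_LOAD_FAST a,b → push 29,29. Stack: [29, 29]
BINARY_OP - → 29 - 29 = 0. Stack: [0]
LOAD_FAST_LOAD_FAST b,b → push 29,29. Stack: [0, 29, 29]
BINARY_OP | → 29 | 29 = 29. Stack: [0, 29]
BINARY_OP & → 0 & 29 = 0. Stack: [0]
STORE_FAST x → x=0. Stack: []
LOAD_CONST → push -116. Stack: [-116]
STORE_FAST x → x=-116. Stack: []
LOAD_CONST → push 6. Stack: [6]
LOAD_FAST c → push -4. Stack: [6, -4]
BINARY_OP // → 6 // -4 = -2. Stack: [-2]
STORE_FAST r → r=-2. Stack: []
LOAD_FAST r → push -2. Stack: [-2]
RETURN_VALUE → return -2.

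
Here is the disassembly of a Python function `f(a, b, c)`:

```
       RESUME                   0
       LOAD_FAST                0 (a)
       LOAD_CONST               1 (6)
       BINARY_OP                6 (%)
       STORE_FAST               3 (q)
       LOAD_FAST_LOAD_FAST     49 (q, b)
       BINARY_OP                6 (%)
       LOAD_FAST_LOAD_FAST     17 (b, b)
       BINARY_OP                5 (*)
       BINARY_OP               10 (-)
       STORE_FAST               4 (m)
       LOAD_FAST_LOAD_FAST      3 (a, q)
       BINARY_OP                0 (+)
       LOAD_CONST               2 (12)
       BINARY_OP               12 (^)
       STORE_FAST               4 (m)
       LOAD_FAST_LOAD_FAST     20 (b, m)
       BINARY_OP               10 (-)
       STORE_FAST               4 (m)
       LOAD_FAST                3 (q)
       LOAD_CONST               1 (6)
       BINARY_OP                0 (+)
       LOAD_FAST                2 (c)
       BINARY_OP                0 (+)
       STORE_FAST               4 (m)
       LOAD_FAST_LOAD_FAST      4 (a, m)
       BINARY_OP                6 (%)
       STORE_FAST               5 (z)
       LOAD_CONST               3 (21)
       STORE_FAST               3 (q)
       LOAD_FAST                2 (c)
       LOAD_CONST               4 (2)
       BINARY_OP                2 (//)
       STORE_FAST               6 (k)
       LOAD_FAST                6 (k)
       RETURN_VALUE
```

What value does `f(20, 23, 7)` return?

3

LOAD_FAST a → push 20. Stack: [20]
LOAD_CONST → push 6. Stack: [20, 6]
BINARY_OP % → 20 % 6 = 2. Stack: [2]
STORE_FAST q → q=2. Stack: []
LOAD_FAST_LOAD_FAST q,b → push 2,23. Stack: [2, 23]
BINARY_OP % → 2 % 23 = 2. Stack: [2]
LOAD_FAST_LOAD_FAST b,b → push 23,23. Stack: [2, 23, 23]
BINARY_OP * → 23 * 23 = 529. Stack: [2, 529]
BINARY_OP - → 2 - 529 = -527. Stack: [-527]
STORE_FAST m → m=-527. Stack: []
LOAD_FAST_LOAD_FAST a,q → push 20,2. Stack: [20, 2]
BINARY_OP + → 20 + 2 = 22. Stack: [22]
LOAD_CONST → push 12. Stack: [22, 12]
BINARY_OP ^ → 22 ^ 12 = 26. Stack: [26]
STORE_FAST m → m=26. Stack: []
LOAD_FAST_LOAD_FAST b,m → push 23,26. Stack: [23, 26]
BINARY_OP - → 23 - 26 = -3. Stack: [-3]
STORE_FAST m → m=-3. Stack: []
LOAD_FAST q → push 2. Stack: [2]
LOAD_CONST → push 6. Stack: [2, 6]
BINARY_OP + → 2 + 6 = 8. Stack: [8]
LOAD_FAST c → push 7. Stack: [8, 7]
BINARY_OP + → 8 + 7 = 15. Stack: [15]
STORE_FAST m → m=15. Stack: []
LOAD_FAST_LOAD_FAST a,m → push 20,15. Stack: [20, 15]
BINARY_OP % → 20 % 15 = 5. Stack: [5]
STORE_FAST z → z=5. Stack: []
LOAD_CONST → push 21. Stack: [21]
STORE_FAST q → q=21. Stack: []
LOAD_FAST c → push 7. Stack: [7]
LOAD_CONST → push 2. Stack: [7, 2]
BINARY_OP // → 7 // 2 = 3. Stack: [3]
STORE_FAST k → k=3. Stack: []
LOAD_FAST k → push 3. Stack: [3]
RETURN_VALUE → return 3.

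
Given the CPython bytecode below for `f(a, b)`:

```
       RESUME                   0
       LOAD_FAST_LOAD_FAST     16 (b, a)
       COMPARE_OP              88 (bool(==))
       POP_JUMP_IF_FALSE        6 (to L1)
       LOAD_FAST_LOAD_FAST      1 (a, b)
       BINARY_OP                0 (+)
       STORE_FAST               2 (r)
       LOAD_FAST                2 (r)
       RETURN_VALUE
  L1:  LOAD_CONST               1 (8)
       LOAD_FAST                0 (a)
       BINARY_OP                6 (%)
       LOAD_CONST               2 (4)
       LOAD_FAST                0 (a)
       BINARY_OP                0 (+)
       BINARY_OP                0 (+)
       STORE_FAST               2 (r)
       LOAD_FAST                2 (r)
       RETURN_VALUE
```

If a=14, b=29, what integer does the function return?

26

LOAD_FAST_LOAD_FAST b,a → push 29,14. Stack: [29, 14]
COMPARE_OP bool(==) → 29 vs 14 = False. Stack: [False]
POP_JUMP_IF_FALSE → pop False; jump. Stack: []
LOAD_CONST → push 8. Stack: [8]
LOAD_FAST a → push 14. Stack: [8, 14]
BINARY_OP % → 8 % 14 = 8. Stack: [8]
LOAD_CONST → push 4. Stack: [8, 4]
LOAD_FAST a → push 14. Stack: [8, 4, 14]
BINARY_OP + → 4 + 14 = 18. Stack: [8, 18]
BINARY_OP + → 8 + 18 = 26. Stack: [26]
STORE_FAST r → r=26. Stack: []
LOAD_FAST r → push 26. Stack: [26]
RETURN_VALUE → return 26.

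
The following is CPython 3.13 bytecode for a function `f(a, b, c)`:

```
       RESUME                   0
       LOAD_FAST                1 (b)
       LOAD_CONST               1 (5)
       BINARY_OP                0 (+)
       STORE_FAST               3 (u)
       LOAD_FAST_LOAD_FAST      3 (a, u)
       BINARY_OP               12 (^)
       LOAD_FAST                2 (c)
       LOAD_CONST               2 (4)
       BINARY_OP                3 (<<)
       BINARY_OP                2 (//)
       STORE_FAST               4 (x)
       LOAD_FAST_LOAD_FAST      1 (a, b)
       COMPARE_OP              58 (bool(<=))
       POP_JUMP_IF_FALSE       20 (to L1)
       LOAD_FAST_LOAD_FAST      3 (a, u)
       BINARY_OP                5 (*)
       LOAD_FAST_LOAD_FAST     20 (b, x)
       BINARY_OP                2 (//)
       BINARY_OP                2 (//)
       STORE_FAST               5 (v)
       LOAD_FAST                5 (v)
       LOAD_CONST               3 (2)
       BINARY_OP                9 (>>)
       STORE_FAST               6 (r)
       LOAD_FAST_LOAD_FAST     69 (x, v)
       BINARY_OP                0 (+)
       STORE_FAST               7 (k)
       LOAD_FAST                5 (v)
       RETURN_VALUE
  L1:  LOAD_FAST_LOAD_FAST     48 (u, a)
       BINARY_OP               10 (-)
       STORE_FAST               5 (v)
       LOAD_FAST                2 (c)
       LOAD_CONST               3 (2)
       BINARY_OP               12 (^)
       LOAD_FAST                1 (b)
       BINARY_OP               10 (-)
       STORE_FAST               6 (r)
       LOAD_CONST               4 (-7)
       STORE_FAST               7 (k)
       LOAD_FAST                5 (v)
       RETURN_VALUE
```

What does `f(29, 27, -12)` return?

3

LOAD_FAST b → push 27. Stack: [27]
LOAD_CONST → push 5. Stack: [27, 5]
BINARY_OP + → 27 + 5 = 32. Stack: [32]
STORE_FAST u → u=32. Stack: []
LOAD_FAST_LOAD_FAST a,u → push 29,32. Stack: [29, 32]
BINARY_OP ^ → 29 ^ 32 = 61. Stack: [61]
LOAD_FAST c → push -12. Stack: [61, -12]
LOAD_CONST → push 4. Stack: [61, -12, 4]
BINARY_OP << → -12 << 4 = -192. Stack: [61, -192]
BINARY_OP // → 61 // -192 = -1. Stack: [-1]
STORE_FAST x → x=-1. Stack: []
LOAD_FAST_LOAD_FAST a,b → push 29,27. Stack: [29, 27]
COMPARE_OP bool(<=) → 29 vs 27 = False. Stack: [False]
POP_JUMP_IF_FALSE → pop False; jump. Stack: []
LOAD_FAST_LOAD_FAST u,a → push 32,29. Stack: [32, 29]
BINARY_OP - → 32 - 29 = 3. Stack: [3]
STORE_FAST v → v=3. Stack: []
LOAD_FAST c → push -12. Stack: [-12]
LOAD_CONST → push 2. Stack: [-12, 2]
BINARY_OP ^ → -12 ^ 2 = -10. Stack: [-10]
LOAD_FAST b → push 27. Stack: [-10, 27]
BINARY_OP - → -10 - 27 = -37. Stack: [-37]
STORE_FAST r → r=-37. Stack: []
LOAD_CONST → push -7. Stack: [-7]
STORE_FAST k → k=-7. Stack: []
LOAD_FAST v → push 3. Stack: [3]
RETURN_VALUE → return 3.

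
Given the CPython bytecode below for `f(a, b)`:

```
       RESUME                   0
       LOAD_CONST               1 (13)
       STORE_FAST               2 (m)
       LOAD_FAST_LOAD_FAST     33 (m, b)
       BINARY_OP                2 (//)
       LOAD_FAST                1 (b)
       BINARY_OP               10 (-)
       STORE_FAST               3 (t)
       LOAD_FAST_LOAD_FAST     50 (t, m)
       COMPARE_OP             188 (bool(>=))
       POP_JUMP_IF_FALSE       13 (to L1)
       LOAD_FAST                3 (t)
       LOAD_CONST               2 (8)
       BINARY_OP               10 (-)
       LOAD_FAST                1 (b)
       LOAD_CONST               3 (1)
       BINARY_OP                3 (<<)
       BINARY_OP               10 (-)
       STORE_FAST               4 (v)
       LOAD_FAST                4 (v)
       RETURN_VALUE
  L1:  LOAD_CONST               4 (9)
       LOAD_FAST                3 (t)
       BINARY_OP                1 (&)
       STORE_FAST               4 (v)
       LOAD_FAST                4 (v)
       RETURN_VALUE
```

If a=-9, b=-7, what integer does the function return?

1

LOAD_CONST → push 13. Stack: [13]
STORE_FAST m → m=13. Stack: []
LOAD_FAST_LOAD_FAST m,b → push 13,-7. Stack: [13, -7]
BINARY_OP // → 13 // -7 = -2. Stack: [-2]
LOAD_FAST b → push -7. Stack: [-2, -7]
BINARY_OP - → -2 - -7 = 5. Stack: [5]
STORE_FAST t → t=5. Stack: []
LOAD_FAST_LOAD_FAST t,m → push 5,13. Stack: [5, 13]
COMPARE_OP bool(>=) → 5 vs 13 = False. Stack: [False]
POP_JUMP_IF_FALSE → pop False; jump. Stack: []
LOAD_CONST → push 9. Stack: [9]
LOAD_FAST t → push 5. Stack: [9, 5]
BINARY_OP & → 9 & 5 = 1. Stack: [1]
STORE_FAST v → v=1. Stack: []
LOAD_FAST v → push 1. Stack: [1]
RETURN_VALUE → return 1.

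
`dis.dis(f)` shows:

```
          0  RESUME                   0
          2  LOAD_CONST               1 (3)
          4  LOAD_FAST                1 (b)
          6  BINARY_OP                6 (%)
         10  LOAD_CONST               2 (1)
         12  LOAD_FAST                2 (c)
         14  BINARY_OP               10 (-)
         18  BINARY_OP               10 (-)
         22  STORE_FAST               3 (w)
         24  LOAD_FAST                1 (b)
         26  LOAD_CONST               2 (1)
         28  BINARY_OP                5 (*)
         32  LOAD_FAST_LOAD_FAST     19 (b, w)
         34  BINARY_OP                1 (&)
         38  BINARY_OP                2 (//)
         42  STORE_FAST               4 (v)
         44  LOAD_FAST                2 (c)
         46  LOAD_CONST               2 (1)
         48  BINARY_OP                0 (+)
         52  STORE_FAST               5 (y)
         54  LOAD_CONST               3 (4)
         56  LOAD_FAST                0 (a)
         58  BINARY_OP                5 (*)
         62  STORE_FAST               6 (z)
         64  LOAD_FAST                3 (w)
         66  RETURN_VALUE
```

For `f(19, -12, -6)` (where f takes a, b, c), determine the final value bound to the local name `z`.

76

LOAD_CONST → push 3. Stack: [3]
LOAD_FAST b → push -12. Stack: [3, -12]
BINARY_OP % → 3 % -12 = -9. Stack: [-9]
LOAD_CONST → push 1. Stack: [-9, 1]
LOAD_FAST c → push -6. Stack: [-9, 1, -6]
BINARY_OP - → 1 - -6 = 7. Stack: [-9, 7]
BINARY_OP - → -9 - 7 = -16. Stack: [-16]
STORE_FAST w → w=-16. Stack: []
LOAD_FAST b → push -12. Stack: [-12]
LOAD_CONST → push 1. Stack: [-12, 1]
BINARY_OP * → -12 * 1 = -12. Stack: [-12]
LOAD_FAST_LOAD_FAST b,w → push -12,-16. Stack: [-12, -12, -16]
BINARY_OP & → -12 & -16 = -16. Stack: [-12, -16]
BINARY_OP // → -12 // -16 = 0. Stack: [0]
STORE_FAST v → v=0. Stack: []
LOAD_FAST c → push -6. Stack: [-6]
LOAD_CONST → push 1. Stack: [-6, 1]
BINARY_OP + → -6 + 1 = -5. Stack: [-5]
STORE_FAST y → y=-5. Stack: []
LOAD_CONST → push 4. Stack: [4]
LOAD_FAST a → push 19. Stack: [4, 19]
BINARY_OP * → 4 * 19 = 76. Stack: [76]
STORE_FAST z → z=76. Stack: []
LOAD_FAST w → push -16. Stack: [-16]
RETURN_VALUE → return -16.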